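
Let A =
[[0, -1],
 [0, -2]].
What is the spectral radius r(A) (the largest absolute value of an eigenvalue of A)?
r(A) = 2

The eigenvalues of A are the roots of its characteristic polynomial. With M = A (coefficients from the trace and determinant):
  p(λ) = det(λ I - M) = λ^2 + 2λ.
For λ^2 + 2λ the discriminant is 4. It is a perfect square (2^2), so the roots are rational: λ = (-2 ± 2)/2 = 0, -2.
Thus the eigenvalues (to 4 decimals) are 0 (modulus 0); -2 (modulus 2). The spectral radius is the largest modulus: r(A) = 2. (Cross-check: r(A) ≤ ||A||_2 ≈ 2.2361; equality holds whenever A is normal, though it can also hold for some non-normal A.)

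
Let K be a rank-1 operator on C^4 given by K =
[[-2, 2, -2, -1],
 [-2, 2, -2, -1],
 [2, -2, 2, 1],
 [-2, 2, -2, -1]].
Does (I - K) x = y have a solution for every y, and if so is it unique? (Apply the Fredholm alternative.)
(I - K) is singular (det(I - K) = 0, i.e. 1 ∈ sigma(K)). (I - K) x = y is solvable iff y ⊥ ker((I - K)^*) = span{(-2, 2, -2, -1)}, i.e. iff -2y_1 + 2y_2 - 2y_3 - y_4 = 0. When solvable, the solutions are x = y + c·(1, 1, -1, 1), c arbitrary (ker(I - K) = span{(1, 1, -1, 1)}, dimension 1).

K has rank 1, so it is an outer product K = u v^T: every row of K is a multiple of one row vector. Reading off the entries, u = (1, 1, -1, 1) and v = (-2, 2, -2, -1) (row i of K equals u_i·v^T). A rank-one matrix u v^T satisfies K u = u (v·u) and kills the (3)-dimensional subspace v^⊥, so its characteristic polynomial is lambda^3 (lambda - v·u) with v·u = tr K = 1. Hence the eigenvalues of I - K are 1 (multiplicity 3) and 1 - (1) = 0, so det(I - K) = 0. (Direct check: I - K =
[[3, -2, 2, 1],
 [2, -1, 2, 1],
 [-2, 2, -1, -1],
 [2, -2, 2, 2]]
has determinant 0.) So 1 is an eigenvalue of K and (I - K) is not invertible. The finite-dimensional Fredholm alternative says: either (I - K) is invertible, or ker(I - K) ≠ {0} and then range(I - K) = ker((I - K)^*)^⊥, with dim ker(I - K) = dim ker((I - K)^*). We are in the second case, so we need both kernels. Kernel of I - K: (I - K) u = u - u (v·u) = u - u = 0, so ker(I - K) = span{u} = span{(1, 1, -1, 1)} (it is exactly 1-dimensional because rank(I - K) = 3). Kernel of the adjoint: K is real, so (I - K)^* = I - K^T = I - v u^T, and (I - v u^T) v = v - v (u·v) = 0; hence ker((I - K)^*) = span{v} = span{(-2, 2, -2, -1)}. Therefore (I - K) x = y is solvable iff <y, v> = 0, i.e. iff -2y_1 + 2y_2 - 2y_3 - y_4 = 0. When this holds, K y = u (v·y) = 0, so (I - K) y = y and x = y is a particular solution; the full solution set is the line x = y + c·u = y + c·(1, 1, -1, 1), c ∈ C.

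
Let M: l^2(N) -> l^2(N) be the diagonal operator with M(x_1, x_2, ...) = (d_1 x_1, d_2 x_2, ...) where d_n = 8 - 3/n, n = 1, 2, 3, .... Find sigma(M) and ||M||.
sigma(M) = {8 - 3/n : n ≥ 1} ∪ {8}; ||M|| = 8

A bounded diagonal operator on l^2 with diagonal entries d_n has spectrum equal to the closure of {d_n : n ≥ 1}: every d_n is an eigenvalue (with eigenvector e_n), so {d_n} ⊂ sigma(M); the spectrum is closed, so its closure is too; and for lambda not in the closure, (M - lambda I) has bounded inverse (the diagonal entries 1/(d_n - lambda) are bounded). For our sequence d_n = 8 - 3/n, n = 1, 2, 3, ...:
  - {d_n} = {8 - 3/n : n ≥ 1}; the only limit point is 8
  - closure = {8 - 3/n : n ≥ 1} ∪ {8}
For the norm: a diagonal operator has ||M|| = sup_n |d_n|. Here d_n = 8 - 3/n increases monotonically from d_1 = 5 toward 8, with all terms in [5, 8); so sup_n |d_n| = 8 (the supremum is the limit, not attained). So ||M|| = 8.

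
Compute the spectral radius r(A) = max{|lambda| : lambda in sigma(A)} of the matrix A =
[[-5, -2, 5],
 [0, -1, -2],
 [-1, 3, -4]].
r(A) ≈ 4.2319

The eigenvalues of A are the roots of its characteristic polynomial. With M = A (coefficients from the trace, the sum of principal 2x2 minors, and det A):
  p(λ) = det(λ I - M) = λ^3 + 10λ^2 + 40λ + 59.
No integer candidate from the rational root theorem (±divisors of 59) is a root, so the roots are irrational. The cubic discriminant is Δ = -1187 < 0, so there is one real root and a complex-conjugate pair. p(-4) = -5 and p(-3) = 2 have opposite signs, so a root lies in (-4, -3); Newton's method refines it to λ ≈ -3.2945. Dividing out (λ - (-3.2945)) leaves approximately λ^2 + 6.7055λ + 17.9089. For λ^2 + 6.7055λ + 17.9089 the discriminant is -26.6712. It is negative, so the remaining roots are the complex-conjugate pair λ ≈ -3.3528 ± 2.5822i. Their product equals the constant term, so |λ|^2 ≈ 17.9089 and |λ| ≈ 4.2319.
Thus the eigenvalues (to 4 decimals) are -3.2945 (modulus 3.2945); -3.3528 ± 2.5822i (modulus 4.2319). The spectral radius is the largest modulus: r(A) ≈ 4.2319. (Cross-check: r(A) ≤ ||A||_2 ≈ 8.1655; equality holds whenever A is normal, though it can also hold for some non-normal A.)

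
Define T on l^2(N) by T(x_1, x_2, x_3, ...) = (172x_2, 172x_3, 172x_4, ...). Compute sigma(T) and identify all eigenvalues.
sigma(T) = closed disk {z in C : |z| ≤ 172}; sigma_p(T) = open disk {z in C : |z| < 172}

Note T = 172·V where V is the unit left shift (V x)_k = x_{k+1}; so sigma(T) = 172·sigma(V) and ||T|| = 172||V||. ||T x||^2 = 29584sum_{k≥2} |x_k|^2 ≤ 29584||x||^2, with equality on {x : x_1 = 0}, so ||T|| = 172. For any lambda with |lambda| < 172, set r = lambda/172 (|r| < 1); the vector x = (1, r, r^2, ...) is in l^2 and satisfies T x = 172(r, r^2, ...) = lambda x, so lambda is an eigenvalue. On the boundary |lambda| = 172 the geometric series diverges, so no l^2 eigenvector exists, but these lambda lie in the approximate point spectrum. Hence sigma(T) is the closed disk of radius 172 and sigma_p(T) is the open disk.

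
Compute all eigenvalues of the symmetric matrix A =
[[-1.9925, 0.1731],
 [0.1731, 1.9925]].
sigma(A) ≈ {-2, 2}

A is real symmetric, so its spectrum consists of real eigenvalues. Expanding the characteristic polynomial of the displayed matrix gives
  det(λ I - A) = p(λ) = λ^2 + (0)λ + (-4).
Solving p(λ) = 0 yields eigenvalues ≈ -2, 2. (A is shown rounded to 4 decimals, so these recover the underlying integer eigenvalues to within that precision.)
Verification: the trace of A = 0 equals the sum of eigenvalues 0, and det(A) ≈ -4.0000 matches the eigenvalue product -4.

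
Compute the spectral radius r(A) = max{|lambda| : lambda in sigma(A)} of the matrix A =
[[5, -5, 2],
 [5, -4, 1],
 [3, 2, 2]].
r(A) ≈ 4.5926

The eigenvalues of A are the roots of its characteristic polynomial. With M = A (coefficients from the trace, the sum of principal 2x2 minors, and det A):
  p(λ) = det(λ I - M) = λ^3 - 3λ^2 - λ - 29.
No integer candidate from the rational root theorem (±divisors of 29) is a root, so the roots are irrational. The cubic discriminant is Δ = -27392 < 0, so there is one real root and a complex-conjugate pair. p(4) = -17 and p(5) = 16 have opposite signs, so a root lies in (4, 5); Newton's method refines it to λ ≈ 4.5926. Dividing out (λ - (4.5926)) leaves approximately λ^2 + 1.5926λ + 6.3144. For λ^2 + 1.5926λ + 6.3144 the discriminant is -22.7213. It is negative, so the remaining roots are the complex-conjugate pair λ ≈ -0.7963 ± 2.3833i. Their product equals the constant term, so |λ|^2 ≈ 6.3144 and |λ| ≈ 2.5129.
Thus the eigenvalues (to 4 decimals) are 4.5926 (modulus 4.5926); -0.7963 ± 2.3833i (modulus 2.5129). The spectral radius is the largest modulus: r(A) ≈ 4.5926. (Cross-check: r(A) ≤ ||A||_2 ≈ 9.8686; equality holds whenever A is normal, though it can also hold for some non-normal A.)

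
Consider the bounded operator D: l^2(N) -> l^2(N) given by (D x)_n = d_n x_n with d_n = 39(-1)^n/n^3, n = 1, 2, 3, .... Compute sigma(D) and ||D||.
sigma(D) = {39(-1)^n/n^3 : n ≥ 1} ∪ {0}; ||D|| = 39

A bounded diagonal operator on l^2 with diagonal entries d_n has spectrum equal to the closure of {d_n : n ≥ 1}: every d_n is an eigenvalue (with eigenvector e_n), so {d_n} ⊂ sigma(D); the spectrum is closed, so its closure is too; and for lambda not in the closure, (D - lambda I) has bounded inverse (the diagonal entries 1/(d_n - lambda) are bounded). For our sequence d_n = 39(-1)^n/n^3, n = 1, 2, 3, ...:
  - {d_n} = {39(-1)^n/n^3 : n ≥ 1}; the only limit point is 0
  - closure = {39(-1)^n/n^3 : n ≥ 1} ∪ {0}
For the norm: a diagonal operator has ||D|| = sup_n |d_n|. Here |d_n| = 39/n^3 is decreasing, so sup_n |d_n| = |d_1| = 39. So ||D|| = 39.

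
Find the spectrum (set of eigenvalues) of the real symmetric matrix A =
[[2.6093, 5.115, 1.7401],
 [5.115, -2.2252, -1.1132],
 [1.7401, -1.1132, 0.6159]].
sigma(A) ≈ {-6, 1, 6}

A is real symmetric, so its spectrum consists of real eigenvalues. Expanding the characteristic polynomial of the displayed matrix gives
  det(λ I - A) = p(λ) = λ^3 + (-1)λ^2 + (-36)λ + (36.002).
Solving p(λ) = 0 yields eigenvalues ≈ -6, 1, 6. (A is shown rounded to 4 decimals, so these recover the underlying integer eigenvalues to within that precision.)
Verification: the trace of A = 1 equals the sum of eigenvalues 1, and det(A) ≈ -36.0020 matches the eigenvalue product -36.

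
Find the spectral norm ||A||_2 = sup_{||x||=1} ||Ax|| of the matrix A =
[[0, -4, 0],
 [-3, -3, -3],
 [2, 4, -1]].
||A||_2 ≈ 7.1015 (= sqrt(largest eigenvalue of A^T A))

||A||_2 = sigma_max(A) = sqrt(lambda_max(A^T A)). Form the symmetric matrix M = A^T A =
[[13, 17, 7],
 [17, 41, 5],
 [7, 5, 10]].
Its characteristic polynomial (trace, sum of principal 2x2 minors, determinant of M give the coefficients) is
  p(λ) = det(λ I - M) = λ^3 - 64λ^2 + 710λ - 1296.
No integer candidate from the rational root theorem (±divisors of 1296) is a root, so the roots are irrational. The cubic discriminant is Δ = 288869792 > 0, so there are three distinct real roots. p(2) = -124 and p(3) = 285 have opposite signs, so a root lies in (2, 3); Newton's method refines it to λ ≈ 2.2755. p(11) = 101 and p(12) = -264 have opposite signs, so a root lies in (11, 12); Newton's method refines it to λ ≈ 11.2936. p(50) = -796 and p(51) = 1101 have opposite signs, so a root lies in (50, 51); Newton's method refines it to λ ≈ 50.4309. Check (Vieta): the three roots sum to 64, matching tr M = 64.
So the eigenvalues of A^T A are ≈ 2.2755, 11.2936, 50.4309 (all ≥ 0, as they must be for A^T A). The largest is λ_max ≈ 50.4309, hence ||A||_2 = sqrt(λ_max) ≈ 7.1015.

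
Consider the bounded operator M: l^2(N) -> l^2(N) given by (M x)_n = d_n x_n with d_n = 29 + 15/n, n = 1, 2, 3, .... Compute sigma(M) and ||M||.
sigma(M) = {29 + 15/n : n ≥ 1} ∪ {29}; ||M|| = 44

A bounded diagonal operator on l^2 with diagonal entries d_n has spectrum equal to the closure of {d_n : n ≥ 1}: every d_n is an eigenvalue (with eigenvector e_n), so {d_n} ⊂ sigma(M); the spectrum is closed, so its closure is too; and for lambda not in the closure, (M - lambda I) has bounded inverse (the diagonal entries 1/(d_n - lambda) are bounded). For our sequence d_n = 29 + 15/n, n = 1, 2, 3, ...:
  - {d_n} = {29 + 15/n : n ≥ 1}; the only limit point is 29
  - closure = {29 + 15/n : n ≥ 1} ∪ {29}
For the norm: a diagonal operator has ||M|| = sup_n |d_n|. Here d_n = 29 + 15/n is positive and decreasing, so sup_n |d_n| = d_1 = 29 + 15 = 44. So ||M|| = 44.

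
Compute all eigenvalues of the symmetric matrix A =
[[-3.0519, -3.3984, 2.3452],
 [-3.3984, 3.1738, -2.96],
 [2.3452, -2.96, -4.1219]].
sigma(A) ≈ {-6, -4, 6}

A is real symmetric, so its spectrum consists of real eigenvalues. Expanding the characteristic polynomial of the displayed matrix gives
  det(λ I - A) = p(λ) = λ^3 + (4)λ^2 + (-36)λ + (-143.9953).
Solving p(λ) = 0 yields eigenvalues ≈ -6, -4, 6. (A is shown rounded to 4 decimals, so these recover the underlying integer eigenvalues to within that precision.)
Verification: the trace of A = -4 equals the sum of eigenvalues -4, and det(A) ≈ 143.9953 matches the eigenvalue product 144.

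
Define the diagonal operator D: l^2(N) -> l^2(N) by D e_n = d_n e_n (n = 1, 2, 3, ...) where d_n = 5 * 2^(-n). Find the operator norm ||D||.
||D|| = 5/2 (attained at n = 1)

For D diagonal, ||D|| = sup_n |d_n|. The sequence d_n = 5 * 2^(-n) is positive and strictly decreasing (ratio 2^(-1) < 1), so the supremum is d_1 = 5/2. Hence ||D|| = 5/2.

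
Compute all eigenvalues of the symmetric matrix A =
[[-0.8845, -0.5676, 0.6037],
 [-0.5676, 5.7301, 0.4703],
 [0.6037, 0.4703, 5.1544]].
sigma(A) ≈ {-1, 5, 6}

A is real symmetric, so its spectrum consists of real eigenvalues. Expanding the characteristic polynomial of the displayed matrix gives
  det(λ I - A) = p(λ) = λ^3 + (-10)λ^2 + (19)λ + (30).
Solving p(λ) = 0 yields eigenvalues ≈ -1, 5, 6. (A is shown rounded to 4 decimals, so these recover the underlying integer eigenvalues to within that precision.)
Verification: the trace of A = 10 equals the sum of eigenvalues 10, and det(A) ≈ -29.9995 matches the eigenvalue product -30.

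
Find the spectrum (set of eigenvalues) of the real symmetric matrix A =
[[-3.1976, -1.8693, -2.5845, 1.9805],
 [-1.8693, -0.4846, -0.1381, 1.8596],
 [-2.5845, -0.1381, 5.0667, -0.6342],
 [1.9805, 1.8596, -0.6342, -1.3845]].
sigma(A) ≈ {-6, -1, 1, 6}

A is real symmetric, so its spectrum consists of real eigenvalues. Expanding the characteristic polynomial of the displayed matrix gives
  det(λ I - A) = p(λ) = λ^4 + (0)λ^3 + (-37)λ^2 + (0)λ + (36).
Solving p(λ) = 0 yields eigenvalues ≈ -6, -1, 1, 6. (A is shown rounded to 4 decimals, so these recover the underlying integer eigenvalues to within that precision.)
Verification: the trace of A = 0 equals the sum of eigenvalues 0, and det(A) ≈ 35.9994 matches the eigenvalue product 36.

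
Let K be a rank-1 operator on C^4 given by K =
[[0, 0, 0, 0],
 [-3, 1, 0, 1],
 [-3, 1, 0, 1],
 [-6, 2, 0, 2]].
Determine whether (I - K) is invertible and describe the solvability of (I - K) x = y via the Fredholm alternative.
(I - K) is invertible (det(I - K) = -2 ≠ 0), so for every y in C^4 the equation (I - K) x = y has a unique solution.

K has rank 1, so it is an outer product K = u v^T: every row of K is a multiple of one row vector. Reading off the entries, u = (0, -1, -1, -2) and v = (3, -1, 0, -1) (row i of K equals u_i·v^T). A rank-one matrix u v^T satisfies K u = u (v·u) and kills the (3)-dimensional subspace v^⊥, so its characteristic polynomial is lambda^3 (lambda - v·u) with v·u = tr K = 3. Hence the eigenvalues of I - K are 1 (multiplicity 3) and 1 - (3) = -2, so det(I - K) = -2. (Direct check: I - K =
[[1, 0, 0, 0],
 [3, 0, 0, -1],
 [3, -1, 1, -1],
 [6, -2, 0, -1]]
has determinant -2.) The finite-dimensional Fredholm alternative says: either (I - K) is invertible, or ker(I - K) ≠ {0} and then range(I - K) = ker((I - K)^*)^⊥, with dim ker(I - K) = dim ker((I - K)^*). Since det(I - K) ≠ 0, 1 is not an eigenvalue of K and ker(I - K) = {0}, so we are in the first case: for every y there is a unique x = (I - K)^(-1) y. Explicitly, by the Sherman–Morrison formula, (I - u v^T)^(-1) = I + u v^T/(1 - v·u), i.e. (I - K)^(-1) = I + K/(-2).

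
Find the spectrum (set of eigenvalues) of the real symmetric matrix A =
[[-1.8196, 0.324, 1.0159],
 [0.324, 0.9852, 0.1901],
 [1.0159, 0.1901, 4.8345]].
sigma(A) ≈ {-2, 1, 5}

A is real symmetric, so its spectrum consists of real eigenvalues. Expanding the characteristic polynomial of the displayed matrix gives
  det(λ I - A) = p(λ) = λ^3 + (-4)λ^2 + (-7)λ + (10).
Solving p(λ) = 0 yields eigenvalues ≈ -2, 1, 5. (A is shown rounded to 4 decimals, so these recover the underlying integer eigenvalues to within that precision.)
Verification: the trace of A = 4 equals the sum of eigenvalues 4, and det(A) ≈ -10.0000 matches the eigenvalue product -10.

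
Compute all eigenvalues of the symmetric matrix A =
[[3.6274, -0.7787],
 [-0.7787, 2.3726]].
sigma(A) ≈ {2, 4}

A is real symmetric, so its spectrum consists of real eigenvalues. Expanding the characteristic polynomial of the displayed matrix gives
  det(λ I - A) = p(λ) = λ^2 + (-6)λ + (8).
Solving p(λ) = 0 yields eigenvalues ≈ 2, 4. (A is shown rounded to 4 decimals, so these recover the underlying integer eigenvalues to within that precision.)
Verification: the trace of A = 6 equals the sum of eigenvalues 6, and det(A) ≈ 8.0000 matches the eigenvalue product 8.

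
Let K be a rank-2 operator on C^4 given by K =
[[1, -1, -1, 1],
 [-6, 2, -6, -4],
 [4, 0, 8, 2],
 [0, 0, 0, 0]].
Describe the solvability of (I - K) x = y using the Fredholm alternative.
(I - K) is invertible (det(I - K) = 14 ≠ 0), so for every y in C^4 the equation (I - K) x = y has a unique solution.

K has rank 2 and factors as K = U V^T = u1 v1^T + u2 v2^T with u1 = (0, 2, -2, 0), v1 = (-3, 1, -3, -2), u2 = (1, 0, -2, 0), v2 = (1, -1, -1, 1) (multiplying out reproduces the displayed K). The nonzero eigenvalues of U V^T coincide with those of the 2 x 2 matrix G = V^T U = [[v1·u1, v1·u2], [v2·u1, v2·u2]] = [[8, 3], [0, 3]], and by the Sylvester determinant identity det(I_4 - U V^T) = det(I_2 - V^T U) = det([[-7, -3], [0, -2]]) = (-7)(-2) - (-3)(0) = 14. (Direct check: I - K =
[[0, 1, 1, -1],
 [6, -1, 6, 4],
 [-4, 0, -7, -2],
 [0, 0, 0, 1]]
has determinant 14.) The finite-dimensional Fredholm alternative says: either (I - K) is invertible, or ker(I - K) ≠ {0} and then range(I - K) = ker((I - K)^*)^⊥, with dim ker(I - K) = dim ker((I - K)^*). Since det(I - K) ≠ 0, 1 is not an eigenvalue of K and ker(I - K) = {0}, so we are in the first case: for every y there is a unique x = (I - K)^(-1) y. (Explicitly, by the Woodbury identity, (I - U V^T)^(-1) = I + U (I_2 - G)^(-1) V^T.)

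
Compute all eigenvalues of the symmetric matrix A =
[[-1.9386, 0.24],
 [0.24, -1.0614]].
sigma(A) ≈ {-2, -1}

A is real symmetric, so its spectrum consists of real eigenvalues. Expanding the characteristic polynomial of the displayed matrix gives
  det(λ I - A) = p(λ) = λ^2 + (3)λ + (2).
Solving p(λ) = 0 yields eigenvalues ≈ -2, -1. (A is shown rounded to 4 decimals, so these recover the underlying integer eigenvalues to within that precision.)
Verification: the trace of A = -3 equals the sum of eigenvalues -3, and det(A) ≈ 2.0000 matches the eigenvalue product 2.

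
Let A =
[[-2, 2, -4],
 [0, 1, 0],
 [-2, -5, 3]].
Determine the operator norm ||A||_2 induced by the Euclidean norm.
||A||_2 ≈ 7.1322 (= sqrt(largest eigenvalue of A^T A))

||A||_2 = sigma_max(A) = sqrt(lambda_max(A^T A)). Form the symmetric matrix M = A^T A =
[[8, 6, 2],
 [6, 30, -23],
 [2, -23, 25]].
Its characteristic polynomial (trace, sum of principal 2x2 minors, determinant of M give the coefficients) is
  p(λ) = det(λ I - M) = λ^3 - 63λ^2 + 621λ - 196.
No integer candidate from the rational root theorem (±divisors of 196) is a root, so the roots are irrational. The cubic discriminant is Δ = 513628749 > 0, so there are three distinct real roots. p(0) = -196 and p(1) = 363 have opposite signs, so a root lies in (0, 1); Newton's method refines it to λ ≈ 0.3264. p(11) = 343 and p(12) = -88 have opposite signs, so a root lies in (11, 12); Newton's method refines it to λ ≈ 11.8061. p(50) = -1646 and p(51) = 263 have opposite signs, so a root lies in (50, 51); Newton's method refines it to λ ≈ 50.8676. Check (Vieta): the three roots sum to 63, matching tr M = 63.
So the eigenvalues of A^T A are ≈ 0.3264, 11.8061, 50.8676 (all ≥ 0, as they must be for A^T A). The largest is λ_max ≈ 50.8676, hence ||A||_2 = sqrt(λ_max) ≈ 7.1322.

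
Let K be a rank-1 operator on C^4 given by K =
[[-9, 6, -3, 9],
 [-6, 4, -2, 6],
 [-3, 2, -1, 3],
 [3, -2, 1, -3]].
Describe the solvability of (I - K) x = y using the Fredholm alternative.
(I - K) is invertible (det(I - K) = 10 ≠ 0), so for every y in C^4 the equation (I - K) x = y has a unique solution.

K has rank 1, so it is an outer product K = u v^T: every row of K is a multiple of one row vector. Reading off the entries, u = (3, 2, 1, -1) and v = (-3, 2, -1, 3) (row i of K equals u_i·v^T). A rank-one matrix u v^T satisfies K u = u (v·u) and kills the (3)-dimensional subspace v^⊥, so its characteristic polynomial is lambda^3 (lambda - v·u) with v·u = tr K = -9. Hence the eigenvalues of I - K are 1 (multiplicity 3) and 1 - (-9) = 10, so det(I - K) = 10. (Direct check: I - K =
[[10, -6, 3, -9],
 [6, -3, 2, -6],
 [3, -2, 2, -3],
 [-3, 2, -1, 4]]
has determinant 10.) The finite-dimensional Fredholm alternative says: either (I - K) is invertible, or ker(I - K) ≠ {0} and then range(I - K) = ker((I - K)^*)^⊥, with dim ker(I - K) = dim ker((I - K)^*). Since det(I - K) ≠ 0, 1 is not an eigenvalue of K and ker(I - K) = {0}, so we are in the first case: for every y there is a unique x = (I - K)^(-1) y. Explicitly, by the Sherman–Morrison formula, (I - u v^T)^(-1) = I + u v^T/(1 - v·u), i.e. (I - K)^(-1) = I + K/(10).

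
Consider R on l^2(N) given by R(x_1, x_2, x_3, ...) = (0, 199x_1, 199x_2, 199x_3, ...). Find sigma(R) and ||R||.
sigma(R) = closed disk {z in C : |z| ≤ 199}; ||R|| = 199

Note R = 199·U where U is the unit right shift (U x)_k = x_{k-1} (with x_0 := 0); so ||R|| = 199||U|| and sigma(R) = 199·sigma(U). ||R x||^2 = sum_{k≥1} |199x_k|^2 = 39601||x||^2, so ||R|| = 199 and sigma(R) ⊂ {|z| ≤ 199}. For any |lambda| < 199, the equation (R - lambda I) x = 0 forces x_1 = 0, then 199x_k = lambda x_{k+1} ⇒ x = 0, so R has no eigenvalues. But (R - lambda I) is not surjective for |lambda| < 199: solving (R - lambda I) x = e_1 would require x_n proportional to (lambda/199)^(-n), which is not in l^2. So every |lambda| < 199 lies in the residual spectrum. The boundary |lambda| = 199 is in the approximate point spectrum (the spectrum is closed). Hence sigma(R) is the closed disk of radius 199.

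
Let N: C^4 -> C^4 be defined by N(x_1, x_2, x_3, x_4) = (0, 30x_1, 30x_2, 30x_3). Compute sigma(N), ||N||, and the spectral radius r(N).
sigma(N) = {0}; ||N|| = 30; r(N) = 0. (N is nilpotent with N^4 = 0.)

On C^4, N is a strictly lower-triangular matrix with 30 on the subdiagonal and zeros elsewhere, so its characteristic polynomial is lambda^4 and every eigenvalue is 0: sigma(N) = {0}. For the operator norm, N e_i = 30e_{i+1} for i = 1, ..., 3 and N e_4 = 0, so the singular values of N are 30 (with multiplicity 3) and 0; hence ||N|| = 30. The spectral radius r(N) = max|lambda| = 0. Note ||N|| > r(N) — characteristic of non-normal nilpotent operators. Indeed N^4 = 0.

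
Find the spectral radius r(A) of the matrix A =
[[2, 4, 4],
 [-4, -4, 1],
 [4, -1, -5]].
r(A) ≈ 4.9819

The eigenvalues of A are the roots of its characteristic polynomial. With M = A (coefficients from the trace, the sum of principal 2x2 minors, and det A):
  p(λ) = det(λ I - M) = λ^3 + 7λ^2 + 3λ - 58.
No integer candidate from the rational root theorem (±divisors of 58) is a root, so the roots are irrational. The cubic discriminant is Δ = -32843 < 0, so there is one real root and a complex-conjugate pair. p(2) = -16 and p(3) = 41 have opposite signs, so a root lies in (2, 3); Newton's method refines it to λ ≈ 2.3369. Dividing out (λ - (2.3369)) leaves approximately λ^2 + 9.3369λ + 24.8193. For λ^2 + 9.3369λ + 24.8193 the discriminant is -12.0997. It is negative, so the remaining roots are the complex-conjugate pair λ ≈ -4.6684 ± 1.7392i. Their product equals the constant term, so |λ|^2 ≈ 24.8193 and |λ| ≈ 4.9819.
Thus the eigenvalues (to 4 decimals) are 2.3369 (modulus 2.3369); -4.6684 ± 1.7392i (modulus 4.9819). The spectral radius is the largest modulus: r(A) ≈ 4.9819. (Cross-check: r(A) ≤ ||A||_2 ≈ 7.4401; equality holds whenever A is normal, though it can also hold for some non-normal A.)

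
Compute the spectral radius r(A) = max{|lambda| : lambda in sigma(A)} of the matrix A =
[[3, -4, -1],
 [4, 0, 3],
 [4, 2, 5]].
r(A) ≈ 5.2239

The eigenvalues of A are the roots of its characteristic polynomial. With M = A (coefficients from the trace, the sum of principal 2x2 minors, and det A):
  p(λ) = det(λ I - M) = λ^3 - 8λ^2 + 29λ - 6.
No integer candidate from the rational root theorem (±divisors of 6) is a root, so the roots are irrational. The cubic discriminant is Δ = -31936 < 0, so there is one real root and a complex-conjugate pair. p(0) = -6 and p(1) = 16 have opposite signs, so a root lies in (0, 1); Newton's method refines it to λ ≈ 0.2199. Dividing out (λ - (0.2199)) leaves approximately λ^2 - 7.7801λ + 27.2894. For λ^2 - 7.7801λ + 27.2894 the discriminant is -48.6272. It is negative, so the remaining roots are the complex-conjugate pair λ ≈ 3.8901 ± 3.4867i. Their product equals the constant term, so |λ|^2 ≈ 27.2894 and |λ| ≈ 5.2239.
Thus the eigenvalues (to 4 decimals) are 0.2199 (modulus 0.2199); 3.8901 ± 3.4867i (modulus 5.2239). The spectral radius is the largest modulus: r(A) ≈ 5.2239. (Cross-check: r(A) ≤ ||A||_2 ≈ 8.25; equality holds whenever A is normal, though it can also hold for some non-normal A.)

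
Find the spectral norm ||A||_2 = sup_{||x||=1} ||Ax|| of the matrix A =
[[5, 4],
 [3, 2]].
||A||_2 = sqrt((54 + sqrt(2900))/2) ≈ 7.3434 (= sqrt(largest eigenvalue of A^T A))

||A||_2 = sigma_max(A) = sqrt(lambda_max(A^T A)). Form the symmetric matrix M = A^T A =
[[34, 26],
 [26, 20]].
Its characteristic polynomial (trace, determinant of M give the coefficients) is
  p(λ) = det(λ I - M) = λ^2 - 54λ + 4.
For λ^2 - 54λ + 4 the discriminant is 2900. It is nonnegative but not a perfect square, so the roots are real and irrational: λ = (54 ± sqrt(2900))/2 ≈ 53.9258, 0.0742.
So the eigenvalues of A^T A are ≈ 0.0742, 53.9258 (all ≥ 0, as they must be for A^T A). The largest is λ_max = (54 + sqrt(2900))/2 ≈ 53.9258, hence ||A||_2 = sqrt(λ_max) = sqrt((54 + sqrt(2900))/2) ≈ 7.3434.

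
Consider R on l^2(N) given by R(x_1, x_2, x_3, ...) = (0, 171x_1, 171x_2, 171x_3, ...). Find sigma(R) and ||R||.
sigma(R) = closed disk {z in C : |z| ≤ 171}; ||R|| = 171

Note R = 171·U where U is the unit right shift (U x)_k = x_{k-1} (with x_0 := 0); so ||R|| = 171||U|| and sigma(R) = 171·sigma(U). ||R x||^2 = sum_{k≥1} |171x_k|^2 = 29241||x||^2, so ||R|| = 171 and sigma(R) ⊂ {|z| ≤ 171}. For any |lambda| < 171, the equation (R - lambda I) x = 0 forces x_1 = 0, then 171x_k = lambda x_{k+1} ⇒ x = 0, so R has no eigenvalues. But (R - lambda I) is not surjective for |lambda| < 171: solving (R - lambda I) x = e_1 would require x_n proportional to (lambda/171)^(-n), which is not in l^2. So every |lambda| < 171 lies in the residual spectrum. The boundary |lambda| = 171 is in the approximate point spectrum (the spectrum is closed). Hence sigma(R) is the closed disk of radius 171.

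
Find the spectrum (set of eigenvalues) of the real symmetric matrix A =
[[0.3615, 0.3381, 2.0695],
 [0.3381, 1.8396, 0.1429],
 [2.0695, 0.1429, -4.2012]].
sigma(A) ≈ {-5, 1, 2}

A is real symmetric, so its spectrum consists of real eigenvalues. Expanding the characteristic polynomial of the displayed matrix gives
  det(λ I - A) = p(λ) = λ^3 + (2)λ^2 + (-13)λ + (10).
Solving p(λ) = 0 yields eigenvalues ≈ -5, 1, 2. (A is shown rounded to 4 decimals, so these recover the underlying integer eigenvalues to within that precision.)
Verification: the trace of A = -2 equals the sum of eigenvalues -2, and det(A) ≈ -9.9997 matches the eigenvalue product -10.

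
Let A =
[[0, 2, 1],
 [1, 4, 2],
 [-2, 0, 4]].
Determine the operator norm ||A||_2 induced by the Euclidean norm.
||A||_2 ≈ 5.5337 (= sqrt(largest eigenvalue of A^T A))

||A||_2 = sigma_max(A) = sqrt(lambda_max(A^T A)). Form the symmetric matrix M = A^T A =
[[5, 4, -6],
 [4, 20, 10],
 [-6, 10, 21]].
Its characteristic polynomial (trace, sum of principal 2x2 minors, determinant of M give the coefficients) is
  p(λ) = det(λ I - M) = λ^3 - 46λ^2 + 473λ - 64.
No integer candidate from the rational root theorem (±divisors of 64) is a root, so the roots are irrational. The cubic discriminant is Δ = 50151904 > 0, so there are three distinct real roots. p(0) = -64 and p(1) = 364 have opposite signs, so a root lies in (0, 1); Newton's method refines it to λ ≈ 0.1371. p(15) = 56 and p(16) = -176 have opposite signs, so a root lies in (15, 16); Newton's method refines it to λ ≈ 15.2412. p(30) = -274 and p(31) = 184 have opposite signs, so a root lies in (30, 31); Newton's method refines it to λ ≈ 30.6217. Check (Vieta): the three roots sum to 46, matching tr M = 46.
So the eigenvalues of A^T A are ≈ 0.1371, 15.2412, 30.6217 (all ≥ 0, as they must be for A^T A). The largest is λ_max ≈ 30.6217, hence ||A||_2 = sqrt(λ_max) ≈ 5.5337.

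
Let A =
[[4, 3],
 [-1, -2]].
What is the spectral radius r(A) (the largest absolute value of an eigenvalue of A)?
r(A) = (2 + sqrt(24))/2 ≈ 3.4495

The eigenvalues of A are the roots of its characteristic polynomial. With M = A (coefficients from the trace and determinant):
  p(λ) = det(λ I - M) = λ^2 - 2λ - 5.
For λ^2 - 2λ - 5 the discriminant is 24. It is nonnegative but not a perfect square, so the roots are real and irrational: λ = (2 ± sqrt(24))/2 ≈ 3.4495, -1.4495.
Thus the eigenvalues (to 4 decimals) are 3.4495 (modulus 3.4495); -1.4495 (modulus 1.4495). The spectral radius is the largest modulus: r(A) = (2 + sqrt(24))/2 ≈ 3.4495. (Cross-check: r(A) ≤ ||A||_2 ≈ 5.3983; equality holds whenever A is normal, though it can also hold for some non-normal A.)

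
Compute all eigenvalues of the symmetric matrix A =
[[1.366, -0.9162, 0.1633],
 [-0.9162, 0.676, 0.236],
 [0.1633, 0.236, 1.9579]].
sigma(A) ≈ {0, 2} (2 with multiplicity 2)

A is real symmetric, so its spectrum consists of real eigenvalues. Expanding the characteristic polynomial of the displayed matrix gives
  det(λ I - A) = p(λ) = λ^3 + (-4)λ^2 + (4)λ + (0).
Solving p(λ) = 0 yields eigenvalues ≈ 0, 2, 2. (A is shown rounded to 4 decimals, so these recover the underlying integer eigenvalues to within that precision.)
Verification: the trace of A = 4 equals the sum of eigenvalues 4, and det(A) ≈ -0.0003 matches the eigenvalue product 0.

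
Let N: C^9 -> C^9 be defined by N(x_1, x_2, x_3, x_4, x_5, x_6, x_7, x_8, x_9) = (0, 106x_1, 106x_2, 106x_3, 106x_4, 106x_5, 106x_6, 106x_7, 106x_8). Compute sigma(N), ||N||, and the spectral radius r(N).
sigma(N) = {0}; ||N|| = 106; r(N) = 0. (N is nilpotent with N^9 = 0.)

On C^9, N is a strictly lower-triangular matrix with 106 on the subdiagonal and zeros elsewhere, so its characteristic polynomial is lambda^9 and every eigenvalue is 0: sigma(N) = {0}. For the operator norm, N e_i = 106e_{i+1} for i = 1, ..., 8 and N e_9 = 0, so the singular values of N are 106 (with multiplicity 8) and 0; hence ||N|| = 106. The spectral radius r(N) = max|lambda| = 0. Note ||N|| > r(N) — characteristic of non-normal nilpotent operators. Indeed N^9 = 0.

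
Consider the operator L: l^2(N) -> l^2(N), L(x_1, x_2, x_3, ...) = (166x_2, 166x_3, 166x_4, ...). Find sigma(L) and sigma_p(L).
sigma(L) = closed disk {z in C : |z| ≤ 166}; sigma_p(L) = open disk {z in C : |z| < 166}

Note L = 166·V where V is the unit left shift (V x)_k = x_{k+1}; so sigma(L) = 166·sigma(V) and ||L|| = 166||V||. ||L x||^2 = 27556sum_{k≥2} |x_k|^2 ≤ 27556||x||^2, with equality on {x : x_1 = 0}, so ||L|| = 166. For any lambda with |lambda| < 166, set r = lambda/166 (|r| < 1); the vector x = (1, r, r^2, ...) is in l^2 and satisfies L x = 166(r, r^2, ...) = lambda x, so lambda is an eigenvalue. On the boundary |lambda| = 166 the geometric series diverges, so no l^2 eigenvector exists, but these lambda lie in the approximate point spectrum. Hence sigma(L) is the closed disk of radius 166 and sigma_p(L) is the open disk.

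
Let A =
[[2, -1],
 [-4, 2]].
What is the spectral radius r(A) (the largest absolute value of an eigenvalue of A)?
r(A) = 4

The eigenvalues of A are the roots of its characteristic polynomial. With M = A (coefficients from the trace and determinant):
  p(λ) = det(λ I - M) = λ^2 - 4λ.
For λ^2 - 4λ the discriminant is 16. It is a perfect square (4^2), so the roots are rational: λ = (4 ± 4)/2 = 4, 0.
Thus the eigenvalues (to 4 decimals) are 4 (modulus 4); 0 (modulus 0). The spectral radius is the largest modulus: r(A) = 4. (Cross-check: r(A) ≤ ||A||_2 ≈ 5; equality holds whenever A is normal, though it can also hold for some non-normal A.)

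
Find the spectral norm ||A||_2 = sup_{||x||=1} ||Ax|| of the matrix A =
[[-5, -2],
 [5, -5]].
||A||_2 = sqrt((79 + sqrt(1341))/2) ≈ 7.6033 (= sqrt(largest eigenvalue of A^T A))

||A||_2 = sigma_max(A) = sqrt(lambda_max(A^T A)). Form the symmetric matrix M = A^T A =
[[50, -15],
 [-15, 29]].
Its characteristic polynomial (trace, determinant of M give the coefficients) is
  p(λ) = det(λ I - M) = λ^2 - 79λ + 1225.
For λ^2 - 79λ + 1225 the discriminant is 1341. It is nonnegative but not a perfect square, so the roots are real and irrational: λ = (79 ± sqrt(1341))/2 ≈ 57.8098, 21.1902.
So the eigenvalues of A^T A are ≈ 21.1902, 57.8098 (all ≥ 0, as they must be for A^T A). The largest is λ_max = (79 + sqrt(1341))/2 ≈ 57.8098, hence ||A||_2 = sqrt(λ_max) = sqrt((79 + sqrt(1341))/2) ≈ 7.6033.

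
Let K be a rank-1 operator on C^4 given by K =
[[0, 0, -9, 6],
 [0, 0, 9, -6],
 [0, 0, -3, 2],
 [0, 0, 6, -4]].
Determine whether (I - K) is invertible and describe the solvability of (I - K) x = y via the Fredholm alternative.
(I - K) is invertible (det(I - K) = 8 ≠ 0), so for every y in C^4 the equation (I - K) x = y has a unique solution.

K has rank 1, so it is an outer product K = u v^T: every row of K is a multiple of one row vector. Reading off the entries, u = (3, -3, 1, -2) and v = (0, 0, -3, 2) (row i of K equals u_i·v^T). A rank-one matrix u v^T satisfies K u = u (v·u) and kills the (3)-dimensional subspace v^⊥, so its characteristic polynomial is lambda^3 (lambda - v·u) with v·u = tr K = -7. Hence the eigenvalues of I - K are 1 (multiplicity 3) and 1 - (-7) = 8, so det(I - K) = 8. (Direct check: I - K =
[[1, 0, 9, -6],
 [0, 1, -9, 6],
 [0, 0, 4, -2],
 [0, 0, -6, 5]]
has determinant 8.) The finite-dimensional Fredholm alternative says: either (I - K) is invertible, or ker(I - K) ≠ {0} and then range(I - K) = ker((I - K)^*)^⊥, with dim ker(I - K) = dim ker((I - K)^*). Since det(I - K) ≠ 0, 1 is not an eigenvalue of K and ker(I - K) = {0}, so we are in the first case: for every y there is a unique x = (I - K)^(-1) y. Explicitly, by the Sherman–Morrison formula, (I - u v^T)^(-1) = I + u v^T/(1 - v·u), i.e. (I - K)^(-1) = I + K/(8).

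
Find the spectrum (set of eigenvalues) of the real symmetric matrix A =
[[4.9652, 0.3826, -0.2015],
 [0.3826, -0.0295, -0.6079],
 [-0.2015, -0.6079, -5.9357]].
sigma(A) ≈ {-6, 0, 5}

A is real symmetric, so its spectrum consists of real eigenvalues. Expanding the characteristic polynomial of the displayed matrix gives
  det(λ I - A) = p(λ) = λ^3 + (1)λ^2 + (-30)λ + (0.0016).
Solving p(λ) = 0 yields eigenvalues ≈ -6, 0, 5. (A is shown rounded to 4 decimals, so these recover the underlying integer eigenvalues to within that precision.)
Verification: the trace of A = -1 equals the sum of eigenvalues -1, and det(A) ≈ -0.0016 matches the eigenvalue product 0.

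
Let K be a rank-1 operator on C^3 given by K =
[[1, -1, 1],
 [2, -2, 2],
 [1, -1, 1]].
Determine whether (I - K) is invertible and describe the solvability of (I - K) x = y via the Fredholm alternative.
(I - K) is invertible (det(I - K) = 1 ≠ 0), so for every y in C^3 the equation (I - K) x = y has a unique solution.

K has rank 1, so it is an outer product K = u v^T: every row of K is a multiple of one row vector. Reading off the entries, u = (-1, -2, -1) and v = (-1, 1, -1) (row i of K equals u_i·v^T). A rank-one matrix u v^T satisfies K u = u (v·u) and kills the (2)-dimensional subspace v^⊥, so its characteristic polynomial is lambda^2 (lambda - v·u) with v·u = tr K = 0. Hence the eigenvalues of I - K are 1 (multiplicity 2) and 1 - (0) = 1, so det(I - K) = 1. (Direct check: I - K =
[[0, 1, -1],
 [-2, 3, -2],
 [-1, 1, 0]]
has determinant 1.) The finite-dimensional Fredholm alternative says: either (I - K) is invertible, or ker(I - K) ≠ {0} and then range(I - K) = ker((I - K)^*)^⊥, with dim ker(I - K) = dim ker((I - K)^*). Since det(I - K) ≠ 0, 1 is not an eigenvalue of K and ker(I - K) = {0}, so we are in the first case: for every y there is a unique x = (I - K)^(-1) y. Explicitly, by the Sherman–Morrison formula, (I - u v^T)^(-1) = I + u v^T/(1 - v·u), i.e. (I - K)^(-1) = I + K.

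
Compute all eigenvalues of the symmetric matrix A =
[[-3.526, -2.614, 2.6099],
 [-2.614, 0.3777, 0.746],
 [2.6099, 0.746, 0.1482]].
sigma(A) ≈ {-6, 1, 2}

A is real symmetric, so its spectrum consists of real eigenvalues. Expanding the characteristic polynomial of the displayed matrix gives
  det(λ I - A) = p(λ) = λ^3 + (3)λ^2 + (-16)λ + (12).
Solving p(λ) = 0 yields eigenvalues ≈ -6, 1, 2. (A is shown rounded to 4 decimals, so these recover the underlying integer eigenvalues to within that precision.)
Verification: the trace of A = -3 equals the sum of eigenvalues -3, and det(A) ≈ -11.9993 matches the eigenvalue product -12.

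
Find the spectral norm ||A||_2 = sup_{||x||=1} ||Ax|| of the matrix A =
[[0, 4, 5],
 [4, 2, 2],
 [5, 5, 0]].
||A||_2 ≈ 9.2532 (= sqrt(largest eigenvalue of A^T A))

||A||_2 = sigma_max(A) = sqrt(lambda_max(A^T A)). Form the symmetric matrix M = A^T A =
[[41, 33, 8],
 [33, 45, 24],
 [8, 24, 29]].
Its characteristic polynomial (trace, sum of principal 2x2 minors, determinant of M give the coefficients) is
  p(λ) = det(λ I - M) = λ^3 - 115λ^2 + 2610λ - 8100.
No integer candidate from the rational root theorem (±divisors of 8100) is a root, so the roots are irrational. The cubic discriminant is Δ = 11685748500 > 0, so there are three distinct real roots. p(3) = -1278 and p(4) = 564 have opposite signs, so a root lies in (3, 4); Newton's method refines it to λ ≈ 3.6815. p(25) = 900 and p(26) = -404 have opposite signs, so a root lies in (25, 26); Newton's method refines it to λ ≈ 25.6964. p(85) = -3000 and p(86) = 1876 have opposite signs, so a root lies in (85, 86); Newton's method refines it to λ ≈ 85.6221. Check (Vieta): the three roots sum to 115, matching tr M = 115.
So the eigenvalues of A^T A are ≈ 3.6815, 25.6964, 85.6221 (all ≥ 0, as they must be for A^T A). The largest is λ_max ≈ 85.6221, hence ||A||_2 = sqrt(λ_max) ≈ 9.2532.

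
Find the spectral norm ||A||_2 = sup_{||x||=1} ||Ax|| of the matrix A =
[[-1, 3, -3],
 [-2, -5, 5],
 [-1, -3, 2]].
||A||_2 ≈ 9.1066 (= sqrt(largest eigenvalue of A^T A))

||A||_2 = sigma_max(A) = sqrt(lambda_max(A^T A)). Form the symmetric matrix M = A^T A =
[[6, 10, -9],
 [10, 43, -40],
 [-9, -40, 38]].
Its characteristic polynomial (trace, sum of principal 2x2 minors, determinant of M give the coefficients) is
  p(λ) = det(λ I - M) = λ^3 - 87λ^2 + 339λ - 121.
No integer candidate from the rational root theorem (±divisors of 121) is a root, so the roots are irrational. The cubic discriminant is Δ = 459129168 > 0, so there are three distinct real roots. p(0) = -121 and p(1) = 132 have opposite signs, so a root lies in (0, 1); Newton's method refines it to λ ≈ 0.3972. p(3) = 140 and p(4) = -93 have opposite signs, so a root lies in (3, 4); Newton's method refines it to λ ≈ 3.673. p(82) = -5943 and p(83) = 460 have opposite signs, so a root lies in (82, 83); Newton's method refines it to λ ≈ 82.9298. Check (Vieta): the three roots sum to 87, matching tr M = 87.
So the eigenvalues of A^T A are ≈ 0.3972, 3.673, 82.9298 (all ≥ 0, as they must be for A^T A). The largest is λ_max ≈ 82.9298, hence ||A||_2 = sqrt(λ_max) ≈ 9.1066.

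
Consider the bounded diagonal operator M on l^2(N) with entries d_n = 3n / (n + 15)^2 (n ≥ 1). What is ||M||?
||M|| = 1/20 (attained at n = 15)

For M diagonal, ||M|| = sup_n |d_n|. Treat f(x) = 3x / (x + 15)^2 for real x > 0. By the quotient rule, f'(x) = 3(15 - x)/(x + 15)^3, which is positive for x < 15 and negative for x > 15. So f has a unique maximum at x = 15, and since 15 is a positive integer, the supremum over n ≥ 1 is attained at n = 15: d_15 = 3·15/(15 + 15)^2 = 3·15/900 = 1/20. Hence ||M|| = 1/20.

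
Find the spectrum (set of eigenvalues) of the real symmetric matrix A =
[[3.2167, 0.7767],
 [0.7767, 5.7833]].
sigma(A) ≈ {3, 6}

A is real symmetric, so its spectrum consists of real eigenvalues. Expanding the characteristic polynomial of the displayed matrix gives
  det(λ I - A) = p(λ) = λ^2 + (-9)λ + (18).
Solving p(λ) = 0 yields eigenvalues ≈ 3, 6. (A is shown rounded to 4 decimals, so these recover the underlying integer eigenvalues to within that precision.)
Verification: the trace of A = 9 equals the sum of eigenvalues 9, and det(A) ≈ 17.9999 matches the eigenvalue product 18.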